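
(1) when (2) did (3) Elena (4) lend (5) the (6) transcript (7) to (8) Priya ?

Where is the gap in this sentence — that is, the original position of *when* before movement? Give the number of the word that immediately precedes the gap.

In situ: Elena did lend the transcript to Priya when.
'when' functions as the temporal adjunct. Fronting leaves a gap immediately after 'Priya':
When did Elena lend the transcript to Priya ___?
'Priya' is word 8.

8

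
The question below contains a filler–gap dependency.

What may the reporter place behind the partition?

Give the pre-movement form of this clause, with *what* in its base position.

'what' functions as the direct object of 'place'. Wh-movement fronts it, leaving a gap right after 'place':
What may the reporter place ___ behind the partition?

The reporter may place what behind the partition.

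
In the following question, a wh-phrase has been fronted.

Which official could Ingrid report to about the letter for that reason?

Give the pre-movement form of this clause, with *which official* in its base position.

Ingrid could report to which official about the letter for that reason.

The filler 'which official' is interpreted as the object of the preposition 'to'. Fronting leaves a gap immediately after 'to':
Which official could Ingrid report to ___ about the letter for that reason?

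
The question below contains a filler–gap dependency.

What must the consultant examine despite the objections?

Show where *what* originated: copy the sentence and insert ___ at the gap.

Underlying clause: The consultant must examine what despite the objections.
'what' is the direct object of 'examine'. The gap is right after 'examine'.

What must the consultant examine ___ despite the objections?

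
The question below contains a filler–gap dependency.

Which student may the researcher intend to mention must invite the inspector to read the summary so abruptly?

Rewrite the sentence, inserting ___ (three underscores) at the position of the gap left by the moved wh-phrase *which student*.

Which student may the researcher intend to mention ___ must invite the inspector to read the summary so abruptly?

In situ: The researcher may intend to mention which student must invite the inspector to read the summary so abruptly.
The filler 'which student' is interpreted as the subject of the clause embedded under 'mention'. The gap is right after 'mention'.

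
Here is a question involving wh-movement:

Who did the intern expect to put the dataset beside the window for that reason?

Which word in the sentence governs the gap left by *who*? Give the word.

In situ: The intern did expect who to put the dataset beside the window for that reason.
The filler 'who' is interpreted as the direct object of 'expect'. It moves to the left edge, and the trace sits right after 'expect':
Who did the intern expect ___ to put the dataset beside the window for that reason?

expect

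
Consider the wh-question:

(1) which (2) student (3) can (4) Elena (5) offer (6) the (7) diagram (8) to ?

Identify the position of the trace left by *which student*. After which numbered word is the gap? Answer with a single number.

Pre-movement form: Elena can offer the diagram to which student.
The filler 'which student' is interpreted as the object of the preposition 'to' (recipient of 'offer'). Fronting leaves a gap immediately after 'to':
Which student can Elena offer the diagram to ___?
'to' is word 8.

8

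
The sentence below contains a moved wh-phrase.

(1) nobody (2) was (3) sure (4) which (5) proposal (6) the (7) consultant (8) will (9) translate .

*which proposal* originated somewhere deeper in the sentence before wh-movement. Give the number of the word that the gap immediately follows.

9

Underlying clause: The consultant will translate which proposal.
The filler 'which proposal' is interpreted as the direct object of 'translate'. Wh-movement fronts it, leaving a gap right after 'translate':
Nobody was sure which proposal the consultant will translate ___.
'translate' is word 9.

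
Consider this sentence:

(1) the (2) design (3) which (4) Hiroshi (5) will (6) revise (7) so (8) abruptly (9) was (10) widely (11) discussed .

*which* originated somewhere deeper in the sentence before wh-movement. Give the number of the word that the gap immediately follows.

6

'which' is the direct object of 'revise'. Wh-movement fronts it, leaving a gap right after 'revise':
The design which Hiroshi will revise ___ so abruptly was widely discussed.
'revise' is word 6.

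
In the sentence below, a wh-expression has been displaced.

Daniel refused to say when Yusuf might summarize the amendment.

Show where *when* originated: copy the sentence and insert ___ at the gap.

Daniel refused to say when Yusuf might summarize the amendment ___.

Underlying clause: Yusuf might summarize the amendment when.
The filler 'when' is interpreted as the temporal adjunct. The gap is right after 'amendment'.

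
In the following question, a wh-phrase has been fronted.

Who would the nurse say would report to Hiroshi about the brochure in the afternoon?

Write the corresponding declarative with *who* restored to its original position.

The nurse would say who would report to Hiroshi about the brochure in the afternoon.

'who' functions as the subject of the clause embedded under 'say'. Fronting leaves a gap immediately after 'say':
Who would the nurse say ___ would report to Hiroshi about the brochure in the afternoon?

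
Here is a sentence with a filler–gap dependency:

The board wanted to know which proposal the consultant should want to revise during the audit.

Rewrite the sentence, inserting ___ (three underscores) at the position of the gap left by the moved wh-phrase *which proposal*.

The board wanted to know which proposal the consultant should want to revise ___ during the audit.

In situ: The consultant should want to revise which proposal during the audit.
'which proposal' functions as the direct object of 'revise'. The gap is right after 'revise'.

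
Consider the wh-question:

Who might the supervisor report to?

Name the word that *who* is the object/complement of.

to

Underlying clause: The supervisor might report to who.
'who' is the object of the preposition 'to'. It moves to the left edge, and the trace sits right after 'to':
Who might the supervisor report to ___?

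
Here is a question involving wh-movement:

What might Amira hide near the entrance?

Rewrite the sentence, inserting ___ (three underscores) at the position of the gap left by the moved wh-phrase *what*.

What might Amira hide ___ near the entrance?

In situ: Amira might hide what near the entrance.
The filler 'what' is interpreted as the direct object of 'hide'. The gap is right after 'hide'.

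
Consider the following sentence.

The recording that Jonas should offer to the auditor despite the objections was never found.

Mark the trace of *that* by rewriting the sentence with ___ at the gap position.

'that' is the direct object of 'offer'. The gap is right after 'offer'.

The recording that Jonas should offer ___ to the auditor despite the objections was never found.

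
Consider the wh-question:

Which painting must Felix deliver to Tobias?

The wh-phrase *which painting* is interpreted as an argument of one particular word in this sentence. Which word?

deliver

Pre-movement form: Felix must deliver which painting to Tobias.
'which painting' functions as the direct object of 'deliver'. Fronting leaves a gap immediately after 'deliver':
Which painting must Felix deliver ___ to Tobias?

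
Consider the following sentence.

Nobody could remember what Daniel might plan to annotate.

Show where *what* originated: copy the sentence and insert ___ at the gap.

Nobody could remember what Daniel might plan to annotate ___.

Underlying clause: Daniel might plan to annotate what.
'what' functions as the direct object of 'annotate'. The gap is right after 'annotate'.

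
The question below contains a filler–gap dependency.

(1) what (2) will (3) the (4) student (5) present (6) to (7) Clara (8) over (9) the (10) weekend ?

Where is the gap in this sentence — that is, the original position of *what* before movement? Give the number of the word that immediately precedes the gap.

5

In situ: The student will present what to Clara over the weekend.
'what' is the direct object of 'present'. Wh-movement fronts it, leaving a gap right after 'present':
What will the student present ___ to Clara over the weekend?
'present' is word 5.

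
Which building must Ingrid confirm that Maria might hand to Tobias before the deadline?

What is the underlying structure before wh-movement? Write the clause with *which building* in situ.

Ingrid must confirm that Maria might hand which building to Tobias before the deadline.

'which building' is the direct object of 'hand'. Wh-movement fronts it, leaving a gap right after 'hand':
Which building must Ingrid confirm that Maria might hand ___ to Tobias before the deadline?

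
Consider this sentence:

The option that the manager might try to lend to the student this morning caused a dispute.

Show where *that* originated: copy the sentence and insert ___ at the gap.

The filler 'that' is interpreted as the direct object of 'lend'. The gap is right after 'lend'.

The option that the manager might try to lend ___ to the student this morning caused a dispute.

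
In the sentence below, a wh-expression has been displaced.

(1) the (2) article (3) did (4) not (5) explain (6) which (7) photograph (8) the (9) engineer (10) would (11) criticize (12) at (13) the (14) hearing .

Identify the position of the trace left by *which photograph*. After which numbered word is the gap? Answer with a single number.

Underlying clause: The engineer would criticize which photograph at the hearing.
'which photograph' functions as the direct object of 'criticize'. It moves to the left edge, and the trace sits right after 'criticize':
The article did not explain which photograph the engineer would criticize ___ at the hearing.
'criticize' is word 11.

11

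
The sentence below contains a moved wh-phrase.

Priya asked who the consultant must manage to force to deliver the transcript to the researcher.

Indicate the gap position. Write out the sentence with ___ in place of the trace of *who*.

Priya asked who the consultant must manage to force ___ to deliver the transcript to the researcher.

Underlying clause: The consultant must manage to force who to deliver the transcript to the researcher.
'who' functions as the direct object of 'force'. The gap is right after 'force'.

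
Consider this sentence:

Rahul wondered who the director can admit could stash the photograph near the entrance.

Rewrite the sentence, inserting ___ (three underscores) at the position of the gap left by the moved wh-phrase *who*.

In situ: The director can admit who could stash the photograph near the entrance.
The filler 'who' is interpreted as the subject of the clause embedded under 'admit'. The gap is right after 'admit'.

Rahul wondered who the director can admit ___ could stash the photograph near the entrance.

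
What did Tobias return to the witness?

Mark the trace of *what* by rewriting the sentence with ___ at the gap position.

What did Tobias return ___ to the witness?

Pre-movement form: Tobias did return what to the witness.
'what' functions as the direct object of 'return'. The gap is right after 'return'.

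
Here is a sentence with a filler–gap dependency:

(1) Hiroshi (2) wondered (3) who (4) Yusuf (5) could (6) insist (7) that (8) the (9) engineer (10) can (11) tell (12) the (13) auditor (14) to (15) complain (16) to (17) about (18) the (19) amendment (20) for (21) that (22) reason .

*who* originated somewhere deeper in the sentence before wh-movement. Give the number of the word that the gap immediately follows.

Pre-movement form: Yusuf could insist that the engineer can tell the auditor to complain to who about the amendment for that reason.
'who' functions as the object of the preposition 'to'. Fronting leaves a gap immediately after 'to':
Hiroshi wondered who Yusuf could insist that the engineer can tell the auditor to complain to ___ about the amendment for that reason.
'to' is word 16.

16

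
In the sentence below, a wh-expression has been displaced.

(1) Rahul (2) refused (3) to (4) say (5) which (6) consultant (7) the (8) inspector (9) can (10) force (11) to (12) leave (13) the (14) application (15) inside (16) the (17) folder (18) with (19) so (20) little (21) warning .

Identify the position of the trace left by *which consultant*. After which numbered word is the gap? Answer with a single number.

10

Underlying clause: The inspector can force which consultant to leave the application inside the folder with so little warning.
The filler 'which consultant' is interpreted as the direct object of 'force'. It moves to the left edge, and the trace sits right after 'force':
Rahul refused to say which consultant the inspector can force ___ to leave the application inside the folder with so little warning.
'force' is word 10.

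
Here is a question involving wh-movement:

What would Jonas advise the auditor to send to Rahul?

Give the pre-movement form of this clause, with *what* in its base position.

Jonas would advise the auditor to send what to Rahul.

'what' is the direct object of 'send'. Wh-movement fronts it, leaving a gap right after 'send':
What would Jonas advise the auditor to send ___ to Rahul?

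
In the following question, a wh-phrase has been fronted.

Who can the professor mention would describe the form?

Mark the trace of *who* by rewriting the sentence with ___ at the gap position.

Before movement: The professor can mention who would describe the form.
'who' is the subject of the clause embedded under 'mention'. The gap is right after 'mention'.

Who can the professor mention ___ would describe the form?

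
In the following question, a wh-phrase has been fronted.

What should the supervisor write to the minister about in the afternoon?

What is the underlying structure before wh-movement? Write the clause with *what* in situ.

The filler 'what' is interpreted as the object of the preposition 'about'. Wh-movement fronts it, leaving a gap right after 'about':
What should the supervisor write to the minister about ___ in the afternoon?

The supervisor should write to the minister about what in the afternoon.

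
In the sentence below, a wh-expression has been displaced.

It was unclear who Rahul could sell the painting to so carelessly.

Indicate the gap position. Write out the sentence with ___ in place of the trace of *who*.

Pre-movement form: Rahul could sell the painting to who so carelessly.
'who' is the object of the preposition 'to' (recipient of 'sell'). The gap is right after 'to'.

It was unclear who Rahul could sell the painting to ___ so carelessly.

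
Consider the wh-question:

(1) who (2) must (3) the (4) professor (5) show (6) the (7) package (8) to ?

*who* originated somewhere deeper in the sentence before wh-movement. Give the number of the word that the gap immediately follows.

Before movement: The professor must show the package to who.
'who' functions as the object of the preposition 'to' (recipient of 'show'). Fronting leaves a gap immediately after 'to':
Who must the professor show the package to ___?
'to' is word 8.

8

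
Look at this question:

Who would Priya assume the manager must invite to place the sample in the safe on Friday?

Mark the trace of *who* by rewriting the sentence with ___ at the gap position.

Underlying clause: Priya would assume the manager must invite who to place the sample in the safe on Friday.
'who' functions as the direct object of 'invite'. The gap is right after 'invite'.

Who would Priya assume the manager must invite ___ to place the sample in the safe on Friday?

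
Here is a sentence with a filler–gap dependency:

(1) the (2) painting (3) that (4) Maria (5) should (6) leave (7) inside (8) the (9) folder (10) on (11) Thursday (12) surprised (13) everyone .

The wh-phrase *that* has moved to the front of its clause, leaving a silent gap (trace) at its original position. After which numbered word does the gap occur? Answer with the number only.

6

'that' is the direct object of 'leave'. It moves to the left edge, and the trace sits right after 'leave':
The painting that Maria should leave ___ inside the folder on Thursday surprised everyone.
'leave' is word 6.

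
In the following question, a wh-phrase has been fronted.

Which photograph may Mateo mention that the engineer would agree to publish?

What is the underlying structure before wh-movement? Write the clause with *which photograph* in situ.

'which photograph' functions as the direct object of 'publish'. Wh-movement fronts it, leaving a gap right after 'publish':
Which photograph may Mateo mention that the engineer would agree to publish ___?

Mateo may mention that the engineer would agree to publish which photograph.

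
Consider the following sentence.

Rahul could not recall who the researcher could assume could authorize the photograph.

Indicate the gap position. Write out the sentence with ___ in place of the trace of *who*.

In situ: The researcher could assume who could authorize the photograph.
The filler 'who' is interpreted as the subject of the clause embedded under 'assume'. The gap is right after 'assume'.

Rahul could not recall who the researcher could assume ___ could authorize the photograph.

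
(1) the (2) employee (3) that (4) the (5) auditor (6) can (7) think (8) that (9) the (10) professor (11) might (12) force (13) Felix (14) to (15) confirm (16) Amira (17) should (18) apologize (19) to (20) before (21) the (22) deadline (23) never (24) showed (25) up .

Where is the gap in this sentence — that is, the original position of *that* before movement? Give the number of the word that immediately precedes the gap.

'that' functions as the object of the preposition 'to'. Wh-movement fronts it, leaving a gap right after 'to':
The employee that the auditor can think that the professor might force Felix to confirm Amira should apologize to ___ before the deadline never showed up.
'to' is word 19.

19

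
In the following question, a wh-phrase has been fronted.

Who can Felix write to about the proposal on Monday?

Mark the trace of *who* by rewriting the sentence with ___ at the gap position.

Who can Felix write to ___ about the proposal on Monday?

Before movement: Felix can write to who about the proposal on Monday.
'who' functions as the object of the preposition 'to'. The gap is right after 'to'.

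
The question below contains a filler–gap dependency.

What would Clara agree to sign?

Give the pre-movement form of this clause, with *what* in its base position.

'what' is the direct object of 'sign'. Fronting leaves a gap immediately after 'sign':
What would Clara agree to sign ___?

Clara would agree to sign what.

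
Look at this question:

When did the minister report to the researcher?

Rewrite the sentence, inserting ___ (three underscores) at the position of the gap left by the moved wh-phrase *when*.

Before movement: The minister did report to the researcher when.
'when' functions as the temporal adjunct. The gap is right after 'researcher'.

When did the minister report to the researcher ___?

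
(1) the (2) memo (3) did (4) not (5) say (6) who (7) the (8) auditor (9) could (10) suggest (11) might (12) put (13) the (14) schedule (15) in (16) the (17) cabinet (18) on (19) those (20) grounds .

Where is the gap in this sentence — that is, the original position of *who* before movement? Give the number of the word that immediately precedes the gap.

Underlying clause: The auditor could suggest who might put the schedule in the cabinet on those grounds.
'who' functions as the subject of the clause embedded under 'suggest'. Wh-movement fronts it, leaving a gap right after 'suggest':
The memo did not say who the auditor could suggest ___ might put the schedule in the cabinet on those grounds.
'suggest' is word 10.

10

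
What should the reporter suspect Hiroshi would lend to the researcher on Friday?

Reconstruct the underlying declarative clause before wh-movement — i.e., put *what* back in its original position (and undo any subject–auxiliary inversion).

'what' functions as the direct object of 'lend'. It moves to the left edge, and the trace sits right after 'lend':
What should the reporter suspect Hiroshi would lend ___ to the researcher on Friday?

The reporter should suspect Hiroshi would lend what to the researcher on Friday.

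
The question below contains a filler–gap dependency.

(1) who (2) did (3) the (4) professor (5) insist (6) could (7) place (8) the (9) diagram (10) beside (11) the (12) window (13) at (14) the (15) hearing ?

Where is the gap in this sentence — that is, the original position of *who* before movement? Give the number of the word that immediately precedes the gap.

Underlying clause: The professor did insist who could place the diagram beside the window at the hearing.
The filler 'who' is interpreted as the subject of the clause embedded under 'insist'. Wh-movement fronts it, leaving a gap right after 'insist':
Who did the professor insist ___ could place the diagram beside the window at the hearing?
'insist' is word 5.

5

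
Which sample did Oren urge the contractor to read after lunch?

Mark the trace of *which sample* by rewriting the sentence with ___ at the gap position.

Which sample did Oren urge the contractor to read ___ after lunch?

Underlying clause: Oren did urge the contractor to read which sample after lunch.
The filler 'which sample' is interpreted as the direct object of 'read'. The gap is right after 'read'.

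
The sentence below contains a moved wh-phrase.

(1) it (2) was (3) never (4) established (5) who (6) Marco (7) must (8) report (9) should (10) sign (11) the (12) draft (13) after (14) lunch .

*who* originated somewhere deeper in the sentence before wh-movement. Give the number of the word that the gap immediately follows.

Underlying clause: Marco must report who should sign the draft after lunch.
The filler 'who' is interpreted as the subject of the clause embedded under 'report'. It moves to the left edge, and the trace sits right after 'report':
It was never established who Marco must report ___ should sign the draft after lunch.
'report' is word 8.

8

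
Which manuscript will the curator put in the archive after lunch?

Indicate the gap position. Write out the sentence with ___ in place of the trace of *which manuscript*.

Pre-movement form: The curator will put which manuscript in the archive after lunch.
The filler 'which manuscript' is interpreted as the direct object of 'put'. The gap is right after 'put'.

Which manuscript will the curator put ___ in the archive after lunch?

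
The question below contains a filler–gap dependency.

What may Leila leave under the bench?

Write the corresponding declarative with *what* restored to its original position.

The filler 'what' is interpreted as the direct object of 'leave'. Wh-movement fronts it, leaving a gap right after 'leave':
What may Leila leave ___ under the bench?

Leila may leave what under the bench.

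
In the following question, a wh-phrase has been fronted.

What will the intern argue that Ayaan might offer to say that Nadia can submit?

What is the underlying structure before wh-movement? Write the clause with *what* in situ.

The intern will argue that Ayaan might offer to say that Nadia can submit what.

'what' functions as the direct object of 'submit'. Wh-movement fronts it, leaving a gap right after 'submit':
What will the intern argue that Ayaan might offer to say that Nadia can submit ___?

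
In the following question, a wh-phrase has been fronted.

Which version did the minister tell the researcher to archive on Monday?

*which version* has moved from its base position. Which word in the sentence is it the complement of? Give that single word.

Underlying clause: The minister did tell the researcher to archive which version on Monday.
'which version' functions as the direct object of 'archive'. Fronting leaves a gap immediately after 'archive':
Which version did the minister tell the researcher to archive ___ on Monday?

archive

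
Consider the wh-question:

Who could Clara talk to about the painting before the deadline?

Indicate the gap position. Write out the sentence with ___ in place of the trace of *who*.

Who could Clara talk to ___ about the painting before the deadline?

Underlying clause: Clara could talk to who about the painting before the deadline.
The filler 'who' is interpreted as the object of the preposition 'to'. The gap is right after 'to'.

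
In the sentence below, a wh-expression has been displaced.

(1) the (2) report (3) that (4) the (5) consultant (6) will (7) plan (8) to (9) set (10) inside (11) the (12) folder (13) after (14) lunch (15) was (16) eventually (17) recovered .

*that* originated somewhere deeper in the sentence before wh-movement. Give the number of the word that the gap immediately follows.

The filler 'that' is interpreted as the direct object of 'set'. Wh-movement fronts it, leaving a gap right after 'set':
The report that the consultant will plan to set ___ inside the folder after lunch was eventually recovered.
'set' is word 9.

9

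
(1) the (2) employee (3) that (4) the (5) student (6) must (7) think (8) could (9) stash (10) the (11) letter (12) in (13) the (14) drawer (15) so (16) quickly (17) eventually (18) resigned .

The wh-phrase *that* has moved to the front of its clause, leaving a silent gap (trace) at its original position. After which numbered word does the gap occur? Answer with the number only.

'that' functions as the subject of the clause embedded under 'think'. It moves to the left edge, and the trace sits right after 'think':
The employee that the student must think ___ could stash the letter in the drawer so quickly eventually resigned.
'think' is word 7.

7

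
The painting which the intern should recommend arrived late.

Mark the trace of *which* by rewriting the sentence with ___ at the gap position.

The filler 'which' is interpreted as the direct object of 'recommend'. The gap is right after 'recommend'.

The painting which the intern should recommend ___ arrived late.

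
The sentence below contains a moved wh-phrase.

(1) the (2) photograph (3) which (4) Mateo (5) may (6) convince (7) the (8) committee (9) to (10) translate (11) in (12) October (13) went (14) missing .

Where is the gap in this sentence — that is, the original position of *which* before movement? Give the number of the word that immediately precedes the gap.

10

'which' functions as the direct object of 'translate'. Fronting leaves a gap immediately after 'translate':
The photograph which Mateo may convince the committee to translate ___ in October went missing.
'translate' is word 10.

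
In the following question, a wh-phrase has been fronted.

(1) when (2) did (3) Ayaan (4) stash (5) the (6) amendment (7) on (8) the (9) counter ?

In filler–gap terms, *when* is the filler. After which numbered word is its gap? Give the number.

Pre-movement form: Ayaan did stash the amendment on the counter when.
'when' functions as the temporal adjunct. Fronting leaves a gap immediately after 'counter':
When did Ayaan stash the amendment on the counter ___?
'counter' is word 9.

9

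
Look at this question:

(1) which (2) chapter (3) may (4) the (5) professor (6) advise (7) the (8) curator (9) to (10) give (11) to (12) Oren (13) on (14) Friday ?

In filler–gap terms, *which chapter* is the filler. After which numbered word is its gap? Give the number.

Underlying clause: The professor may advise the curator to give which chapter to Oren on Friday.
'which chapter' functions as the direct object of 'give'. It moves to the left edge, and the trace sits right after 'give':
Which chapter may the professor advise the curator to give ___ to Oren on Friday?
'give' is word 10.

10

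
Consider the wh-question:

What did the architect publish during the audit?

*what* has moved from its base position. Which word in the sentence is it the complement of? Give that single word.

publish

Underlying clause: The architect did publish what during the audit.
'what' is the direct object of 'publish'. Wh-movement fronts it, leaving a gap right after 'publish':
What did the architect publish ___ during the audit?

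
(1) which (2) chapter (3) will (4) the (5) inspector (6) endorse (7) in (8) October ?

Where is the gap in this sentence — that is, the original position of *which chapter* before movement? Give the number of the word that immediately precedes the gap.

6

Underlying clause: The inspector will endorse which chapter in October.
'which chapter' is the direct object of 'endorse'. Fronting leaves a gap immediately after 'endorse':
Which chapter will the inspector endorse ___ in October?
'endorse' is word 6.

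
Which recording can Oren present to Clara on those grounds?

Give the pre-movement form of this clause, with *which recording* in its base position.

Oren can present which recording to Clara on those grounds.

'which recording' is the direct object of 'present'. Wh-movement fronts it, leaving a gap right after 'present':
Which recording can Oren present ___ to Clara on those grounds?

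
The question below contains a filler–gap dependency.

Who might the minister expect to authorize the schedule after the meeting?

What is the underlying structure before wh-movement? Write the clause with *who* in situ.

The minister might expect who to authorize the schedule after the meeting.

'who' functions as the direct object of 'expect'. Fronting leaves a gap immediately after 'expect':
Who might the minister expect ___ to authorize the schedule after the meeting?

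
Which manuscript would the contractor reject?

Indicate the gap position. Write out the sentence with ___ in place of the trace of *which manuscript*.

In situ: The contractor would reject which manuscript.
'which manuscript' functions as the direct object of 'reject'. The gap is right after 'reject'.

Which manuscript would the contractor reject ___?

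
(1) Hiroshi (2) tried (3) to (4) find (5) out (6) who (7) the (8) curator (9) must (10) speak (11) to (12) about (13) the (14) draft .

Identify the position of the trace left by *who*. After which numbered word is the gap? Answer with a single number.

Before movement: The curator must speak to who about the draft.
'who' is the object of the preposition 'to'. Wh-movement fronts it, leaving a gap right after 'to':
Hiroshi tried to find out who the curator must speak to ___ about the draft.
'to' is word 11.

11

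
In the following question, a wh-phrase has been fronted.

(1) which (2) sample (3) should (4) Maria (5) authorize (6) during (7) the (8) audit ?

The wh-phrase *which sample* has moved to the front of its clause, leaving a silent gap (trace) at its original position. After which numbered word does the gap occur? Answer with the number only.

Before movement: Maria should authorize which sample during the audit.
'which sample' is the direct object of 'authorize'. Wh-movement fronts it, leaving a gap right after 'authorize':
Which sample should Maria authorize ___ during the audit?
'authorize' is word 5.

5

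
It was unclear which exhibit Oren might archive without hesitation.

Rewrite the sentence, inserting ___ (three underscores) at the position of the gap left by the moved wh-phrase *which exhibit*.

In situ: Oren might archive which exhibit without hesitation.
'which exhibit' is the direct object of 'archive'. The gap is right after 'archive'.

It was unclear which exhibit Oren might archive ___ without hesitation.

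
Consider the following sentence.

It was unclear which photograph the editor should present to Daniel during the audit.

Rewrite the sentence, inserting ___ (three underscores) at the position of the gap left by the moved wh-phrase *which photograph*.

In situ: The editor should present which photograph to Daniel during the audit.
The filler 'which photograph' is interpreted as the direct object of 'present'. The gap is right after 'present'.

It was unclear which photograph the editor should present ___ to Daniel during the audit.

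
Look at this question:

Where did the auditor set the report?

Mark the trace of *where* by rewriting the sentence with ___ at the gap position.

In situ: The auditor did set the report where.
The filler 'where' is interpreted as the locative complement of 'set'. The gap is right after 'report'.

Where did the auditor set the report ___?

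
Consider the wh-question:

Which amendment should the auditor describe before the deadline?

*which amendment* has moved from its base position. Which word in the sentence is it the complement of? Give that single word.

describe

In situ: The auditor should describe which amendment before the deadline.
'which amendment' functions as the direct object of 'describe'. Fronting leaves a gap immediately after 'describe':
Which amendment should the auditor describe ___ before the deadline?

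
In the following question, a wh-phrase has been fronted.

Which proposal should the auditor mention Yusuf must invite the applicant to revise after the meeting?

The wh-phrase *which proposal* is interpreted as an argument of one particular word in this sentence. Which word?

Before movement: The auditor should mention Yusuf must invite the applicant to revise which proposal after the meeting.
'which proposal' is the direct object of 'revise'. It moves to the left edge, and the trace sits right after 'revise':
Which proposal should the auditor mention Yusuf must invite the applicant to revise ___ after the meeting?

revise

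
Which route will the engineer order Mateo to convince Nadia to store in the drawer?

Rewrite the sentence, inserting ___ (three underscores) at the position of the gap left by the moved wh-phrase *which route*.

Which route will the engineer order Mateo to convince Nadia to store ___ in the drawer?

Pre-movement form: The engineer will order Mateo to convince Nadia to store which route in the drawer.
'which route' is the direct object of 'store'. The gap is right after 'store'.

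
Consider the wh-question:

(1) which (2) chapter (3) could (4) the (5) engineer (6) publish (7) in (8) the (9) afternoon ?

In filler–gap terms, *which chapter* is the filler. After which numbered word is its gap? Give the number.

Before movement: The engineer could publish which chapter in the afternoon.
'which chapter' is the direct object of 'publish'. Wh-movement fronts it, leaving a gap right after 'publish':
Which chapter could the engineer publish ___ in the afternoon?
'publish' is word 6.

6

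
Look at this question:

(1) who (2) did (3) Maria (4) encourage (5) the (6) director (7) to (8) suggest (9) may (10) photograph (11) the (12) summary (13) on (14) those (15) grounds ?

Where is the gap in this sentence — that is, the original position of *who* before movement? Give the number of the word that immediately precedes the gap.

Underlying clause: Maria did encourage the director to suggest who may photograph the summary on those grounds.
The filler 'who' is interpreted as the subject of the clause embedded under 'suggest'. Fronting leaves a gap immediately after 'suggest':
Who did Maria encourage the director to suggest ___ may photograph the summary on those grounds?
'suggest' is word 8.

8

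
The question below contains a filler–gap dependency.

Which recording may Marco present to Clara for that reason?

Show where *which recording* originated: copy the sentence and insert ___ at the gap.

Which recording may Marco present ___ to Clara for that reason?

In situ: Marco may present which recording to Clara for that reason.
'which recording' is the direct object of 'present'. The gap is right after 'present'.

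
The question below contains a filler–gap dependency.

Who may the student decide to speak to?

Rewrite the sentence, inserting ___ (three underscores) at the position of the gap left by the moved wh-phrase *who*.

Who may the student decide to speak to ___?

Underlying clause: The student may decide to speak to who.
The filler 'who' is interpreted as the object of the preposition 'to'. The gap is right after 'to'.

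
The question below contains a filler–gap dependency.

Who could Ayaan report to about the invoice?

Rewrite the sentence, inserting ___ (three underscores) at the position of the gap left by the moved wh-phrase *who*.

In situ: Ayaan could report to who about the invoice.
'who' functions as the object of the preposition 'to'. The gap is right after 'to'.

Who could Ayaan report to ___ about the invoice?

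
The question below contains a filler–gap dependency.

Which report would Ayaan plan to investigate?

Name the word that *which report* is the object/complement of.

investigate

Before movement: Ayaan would plan to investigate which report.
'which report' is the direct object of 'investigate'. Wh-movement fronts it, leaving a gap right after 'investigate':
Which report would Ayaan plan to investigate ___?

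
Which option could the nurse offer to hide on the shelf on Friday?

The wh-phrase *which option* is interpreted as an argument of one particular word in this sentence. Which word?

hide

Pre-movement form: The nurse could offer to hide which option on the shelf on Friday.
'which option' is the direct object of 'hide'. Fronting leaves a gap immediately after 'hide':
Which option could the nurse offer to hide ___ on the shelf on Friday?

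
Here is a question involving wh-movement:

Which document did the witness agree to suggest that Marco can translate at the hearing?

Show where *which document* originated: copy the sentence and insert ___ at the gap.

Which document did the witness agree to suggest that Marco can translate ___ at the hearing?

Pre-movement form: The witness did agree to suggest that Marco can translate which document at the hearing.
'which document' is the direct object of 'translate'. The gap is right after 'translate'.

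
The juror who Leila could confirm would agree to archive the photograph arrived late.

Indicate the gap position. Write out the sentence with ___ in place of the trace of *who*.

The juror who Leila could confirm ___ would agree to archive the photograph arrived late.

'who' functions as the subject of the clause embedded under 'confirm'. The gap is right after 'confirm'.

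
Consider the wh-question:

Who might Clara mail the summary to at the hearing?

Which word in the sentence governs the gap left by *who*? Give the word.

Underlying clause: Clara might mail the summary to who at the hearing.
'who' is the object of the preposition 'to' (recipient of 'mail'). Wh-movement fronts it, leaving a gap right after 'to':
Who might Clara mail the summary to ___ at the hearing?

to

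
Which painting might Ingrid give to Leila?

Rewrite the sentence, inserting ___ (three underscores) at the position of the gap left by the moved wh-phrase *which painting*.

Pre-movement form: Ingrid might give which painting to Leila.
'which painting' functions as the direct object of 'give'. The gap is right after 'give'.

Which painting might Ingrid give ___ to Leila?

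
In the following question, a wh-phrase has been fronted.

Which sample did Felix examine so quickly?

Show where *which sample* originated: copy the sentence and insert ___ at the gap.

Which sample did Felix examine ___ so quickly?

Pre-movement form: Felix did examine which sample so quickly.
'which sample' is the direct object of 'examine'. The gap is right after 'examine'.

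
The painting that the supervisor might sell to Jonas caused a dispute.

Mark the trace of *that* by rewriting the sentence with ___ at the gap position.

The painting that the supervisor might sell ___ to Jonas caused a dispute.

The filler 'that' is interpreted as the direct object of 'sell'. The gap is right after 'sell'.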